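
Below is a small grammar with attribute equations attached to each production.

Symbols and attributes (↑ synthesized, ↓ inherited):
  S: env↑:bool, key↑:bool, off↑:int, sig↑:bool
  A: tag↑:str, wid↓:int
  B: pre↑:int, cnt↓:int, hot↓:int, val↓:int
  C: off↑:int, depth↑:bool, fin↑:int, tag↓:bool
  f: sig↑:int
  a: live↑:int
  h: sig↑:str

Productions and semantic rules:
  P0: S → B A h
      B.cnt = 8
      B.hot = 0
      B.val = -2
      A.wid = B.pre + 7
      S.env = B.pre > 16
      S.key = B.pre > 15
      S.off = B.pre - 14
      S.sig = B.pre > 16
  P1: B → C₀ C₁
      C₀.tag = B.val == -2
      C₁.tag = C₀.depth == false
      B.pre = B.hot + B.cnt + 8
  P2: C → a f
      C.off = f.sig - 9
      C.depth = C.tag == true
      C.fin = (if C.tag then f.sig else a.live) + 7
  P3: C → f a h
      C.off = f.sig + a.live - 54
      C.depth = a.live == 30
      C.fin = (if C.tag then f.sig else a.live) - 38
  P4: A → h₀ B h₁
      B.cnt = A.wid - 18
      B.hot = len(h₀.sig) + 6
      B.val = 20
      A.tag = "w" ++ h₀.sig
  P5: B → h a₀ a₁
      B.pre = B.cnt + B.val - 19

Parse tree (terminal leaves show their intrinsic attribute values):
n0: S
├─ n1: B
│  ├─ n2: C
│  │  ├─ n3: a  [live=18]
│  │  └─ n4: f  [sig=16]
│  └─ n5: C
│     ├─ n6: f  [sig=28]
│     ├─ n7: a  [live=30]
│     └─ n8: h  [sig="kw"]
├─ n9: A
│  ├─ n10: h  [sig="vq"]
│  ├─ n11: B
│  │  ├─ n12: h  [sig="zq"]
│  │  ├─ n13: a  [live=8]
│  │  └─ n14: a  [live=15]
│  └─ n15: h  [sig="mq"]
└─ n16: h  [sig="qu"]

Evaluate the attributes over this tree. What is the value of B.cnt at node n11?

5

1. n1.cnt = 8  [8]
2. n1.hot = 0  [0]
3. n1.val = -2  [-2]
4. n2.tag = true  [B.val == -2]
5. n3.live = 18  [terminal]
6. n4.sig = 16  [terminal]
7. n2.off = 7  [f.sig - 9]
8. n2.depth = true  [C.tag == true]
9. n2.fin = 23  [(if C.tag then f.sig else a.live) + 7]
10. n5.tag = false  [C₀.depth == false]
11. n6.sig = 28  [terminal]
12. n7.live = 30  [terminal]
13. n8.sig = "kw"  [terminal]
14. n5.off = 4  [f.sig + a.live - 54]
15. n5.depth = true  [a.live == 30]
16. n5.fin = -8  [(if C.tag then f.sig else a.live) - 38]
17. n1.pre = 16  [B.hot + B.cnt + 8]
18. n9.wid = 23  [B.pre + 7]
19. n10.sig = "vq"  [terminal]
20. n11.cnt = 5  [A.wid - 18]
21. n11.hot = 8  [len(h₀.sig) + 6]
22. n11.val = 20  [20]
23. n12.sig = "zq"  [terminal]
24. n13.live = 8  [terminal]
25. n14.live = 15  [terminal]
26. n11.pre = 6  [B.cnt + B.val - 19]
27. n15.sig = "mq"  [terminal]
28. n9.tag = "wvq"  ["w" ++ h₀.sig]
29. n16.sig = "qu"  [terminal]
30. n0.env = false  [B.pre > 16]
31. n0.key = true  [B.pre > 15]
32. n0.off = 2  [B.pre - 14]
33. n0.sig = false  [B.pre > 16]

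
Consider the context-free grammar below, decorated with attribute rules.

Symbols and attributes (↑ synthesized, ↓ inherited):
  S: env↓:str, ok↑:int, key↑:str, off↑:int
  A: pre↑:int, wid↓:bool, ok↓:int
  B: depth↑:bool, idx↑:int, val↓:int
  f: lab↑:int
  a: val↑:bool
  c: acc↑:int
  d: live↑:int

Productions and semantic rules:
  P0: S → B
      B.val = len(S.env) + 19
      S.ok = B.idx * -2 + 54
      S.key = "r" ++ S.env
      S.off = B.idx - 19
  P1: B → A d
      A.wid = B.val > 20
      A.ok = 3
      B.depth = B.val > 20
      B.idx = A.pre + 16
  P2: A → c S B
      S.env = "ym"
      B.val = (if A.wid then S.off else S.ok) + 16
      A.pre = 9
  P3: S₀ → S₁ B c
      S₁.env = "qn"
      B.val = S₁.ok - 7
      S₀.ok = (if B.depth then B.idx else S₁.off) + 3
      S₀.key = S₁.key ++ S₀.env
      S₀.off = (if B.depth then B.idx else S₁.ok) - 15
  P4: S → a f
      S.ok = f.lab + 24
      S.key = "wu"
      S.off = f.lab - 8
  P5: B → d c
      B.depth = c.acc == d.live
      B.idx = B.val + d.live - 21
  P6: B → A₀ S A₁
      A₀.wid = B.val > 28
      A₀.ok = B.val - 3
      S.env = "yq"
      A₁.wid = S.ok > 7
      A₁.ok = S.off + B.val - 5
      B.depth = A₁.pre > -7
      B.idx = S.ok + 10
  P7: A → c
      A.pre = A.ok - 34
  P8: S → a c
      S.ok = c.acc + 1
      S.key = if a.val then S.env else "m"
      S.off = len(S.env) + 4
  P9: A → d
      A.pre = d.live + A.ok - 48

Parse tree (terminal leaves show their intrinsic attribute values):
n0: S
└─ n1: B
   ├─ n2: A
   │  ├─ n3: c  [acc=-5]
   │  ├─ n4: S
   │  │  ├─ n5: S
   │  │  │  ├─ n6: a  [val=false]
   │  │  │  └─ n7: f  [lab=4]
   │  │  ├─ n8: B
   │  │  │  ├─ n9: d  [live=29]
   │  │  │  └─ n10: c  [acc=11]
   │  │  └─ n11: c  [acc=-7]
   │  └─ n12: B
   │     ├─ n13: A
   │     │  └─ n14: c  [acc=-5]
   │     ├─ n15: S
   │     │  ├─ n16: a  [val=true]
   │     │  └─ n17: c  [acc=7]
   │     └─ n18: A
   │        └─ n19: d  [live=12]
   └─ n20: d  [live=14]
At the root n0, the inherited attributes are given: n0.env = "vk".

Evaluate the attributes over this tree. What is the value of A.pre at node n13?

-8

1. n0.env = "vk"  [given at root]
2. n1.val = 21  [len(S.env) + 19]
3. n2.wid = true  [B.val > 20]
4. n2.ok = 3  [3]
5. n3.acc = -5  [terminal]
6. n4.env = "ym"  ["ym"]
7. n5.env = "qn"  ["qn"]
8. n6.val = false  [terminal]
9. n7.lab = 4  [terminal]
10. n5.ok = 28  [f.lab + 24]
11. n5.key = "wu"  ["wu"]
12. n5.off = -4  [f.lab - 8]
13. n8.val = 21  [S₁.ok - 7]
14. n9.live = 29  [terminal]
15. n10.acc = 11  [terminal]
16. n8.depth = false  [c.acc == d.live]
17. n8.idx = 29  [B.val + d.live - 21]
18. n11.acc = -7  [terminal]
19. n4.ok = -1  [(if B.depth then B.idx else S₁.off) + 3]
20. n4.key = "wuym"  [S₁.key ++ S₀.env]
21. n4.off = 13  [(if B.depth then B.idx else S₁.ok) - 15]
22. n12.val = 29  [(if A.wid then S.off else S.ok) + 16]
23. n13.wid = true  [B.val > 28]
24. n13.ok = 26  [B.val - 3]
25. n14.acc = -5  [terminal]
26. n13.pre = -8  [A.ok - 34]
27. n15.env = "yq"  ["yq"]
28. n16.val = true  [terminal]
29. n17.acc = 7  [terminal]
30. n15.ok = 8  [c.acc + 1]
31. n15.key = "yq"  [if a.val then S.env else "m"]
32. n15.off = 6  [len(S.env) + 4]
33. n18.wid = true  [S.ok > 7]
34. n18.ok = 30  [S.off + B.val - 5]
35. n19.live = 12  [terminal]
36. n18.pre = -6  [d.live + A.ok - 48]
37. n12.depth = true  [A₁.pre > -7]
38. n12.idx = 18  [S.ok + 10]
39. n2.pre = 9  [9]
40. n20.live = 14  [terminal]
41. n1.depth = true  [B.val > 20]
42. n1.idx = 25  [A.pre + 16]
43. n0.ok = 4  [B.idx * -2 + 54]
44. n0.key = "rvk"  ["r" ++ S.env]
45. n0.off = 6  [B.idx - 19]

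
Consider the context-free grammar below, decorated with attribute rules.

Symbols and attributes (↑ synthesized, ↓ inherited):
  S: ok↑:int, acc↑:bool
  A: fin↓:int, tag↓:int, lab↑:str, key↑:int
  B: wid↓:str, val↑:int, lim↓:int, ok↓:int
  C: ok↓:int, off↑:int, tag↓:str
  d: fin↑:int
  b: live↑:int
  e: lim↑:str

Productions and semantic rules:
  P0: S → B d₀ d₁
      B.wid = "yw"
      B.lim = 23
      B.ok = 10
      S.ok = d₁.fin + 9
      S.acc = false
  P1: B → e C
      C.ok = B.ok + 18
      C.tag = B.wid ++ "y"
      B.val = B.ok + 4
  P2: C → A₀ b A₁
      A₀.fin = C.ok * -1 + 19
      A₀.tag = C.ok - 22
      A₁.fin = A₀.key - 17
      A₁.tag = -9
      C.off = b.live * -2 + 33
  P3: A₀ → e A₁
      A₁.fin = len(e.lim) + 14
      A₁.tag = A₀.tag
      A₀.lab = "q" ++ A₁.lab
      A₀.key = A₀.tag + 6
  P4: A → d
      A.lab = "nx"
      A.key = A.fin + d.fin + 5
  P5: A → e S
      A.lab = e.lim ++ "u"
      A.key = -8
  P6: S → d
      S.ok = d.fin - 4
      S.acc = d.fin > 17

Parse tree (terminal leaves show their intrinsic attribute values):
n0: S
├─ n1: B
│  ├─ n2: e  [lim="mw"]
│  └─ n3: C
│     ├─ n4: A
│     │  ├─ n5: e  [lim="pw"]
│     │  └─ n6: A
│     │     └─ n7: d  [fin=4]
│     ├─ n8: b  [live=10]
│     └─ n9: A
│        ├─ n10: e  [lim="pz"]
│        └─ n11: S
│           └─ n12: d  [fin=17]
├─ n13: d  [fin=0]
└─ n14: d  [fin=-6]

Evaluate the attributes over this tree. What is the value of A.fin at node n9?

-5

1. n1.wid = "yw"  ["yw"]
2. n1.lim = 23  [23]
3. n1.ok = 10  [10]
4. n2.lim = "mw"  [terminal]
5. n3.ok = 28  [B.ok + 18]
6. n3.tag = "ywy"  [B.wid ++ "y"]
7. n4.fin = -9  [C.ok * -1 + 19]
8. n4.tag = 6  [C.ok - 22]
9. n5.lim = "pw"  [terminal]
10. n6.fin = 16  [len(e.lim) + 14]
11. n6.tag = 6  [A₀.tag]
12. n7.fin = 4  [terminal]
13. n6.lab = "nx"  ["nx"]
14. n6.key = 25  [A.fin + d.fin + 5]
15. n4.lab = "qnx"  ["q" ++ A₁.lab]
16. n4.key = 12  [A₀.tag + 6]
17. n8.live = 10  [terminal]
18. n9.fin = -5  [A₀.key - 17]
19. n9.tag = -9  [-9]
20. n10.lim = "pz"  [terminal]
21. n12.fin = 17  [terminal]
22. n11.ok = 13  [d.fin - 4]
23. n11.acc = false  [d.fin > 17]
24. n9.lab = "pzu"  [e.lim ++ "u"]
25. n9.key = -8  [-8]
26. n3.off = 13  [b.live * -2 + 33]
27. n1.val = 14  [B.ok + 4]
28. n13.fin = 0  [terminal]
29. n14.fin = -6  [terminal]
30. n0.ok = 3  [d₁.fin + 9]
31. n0.acc = false  [false]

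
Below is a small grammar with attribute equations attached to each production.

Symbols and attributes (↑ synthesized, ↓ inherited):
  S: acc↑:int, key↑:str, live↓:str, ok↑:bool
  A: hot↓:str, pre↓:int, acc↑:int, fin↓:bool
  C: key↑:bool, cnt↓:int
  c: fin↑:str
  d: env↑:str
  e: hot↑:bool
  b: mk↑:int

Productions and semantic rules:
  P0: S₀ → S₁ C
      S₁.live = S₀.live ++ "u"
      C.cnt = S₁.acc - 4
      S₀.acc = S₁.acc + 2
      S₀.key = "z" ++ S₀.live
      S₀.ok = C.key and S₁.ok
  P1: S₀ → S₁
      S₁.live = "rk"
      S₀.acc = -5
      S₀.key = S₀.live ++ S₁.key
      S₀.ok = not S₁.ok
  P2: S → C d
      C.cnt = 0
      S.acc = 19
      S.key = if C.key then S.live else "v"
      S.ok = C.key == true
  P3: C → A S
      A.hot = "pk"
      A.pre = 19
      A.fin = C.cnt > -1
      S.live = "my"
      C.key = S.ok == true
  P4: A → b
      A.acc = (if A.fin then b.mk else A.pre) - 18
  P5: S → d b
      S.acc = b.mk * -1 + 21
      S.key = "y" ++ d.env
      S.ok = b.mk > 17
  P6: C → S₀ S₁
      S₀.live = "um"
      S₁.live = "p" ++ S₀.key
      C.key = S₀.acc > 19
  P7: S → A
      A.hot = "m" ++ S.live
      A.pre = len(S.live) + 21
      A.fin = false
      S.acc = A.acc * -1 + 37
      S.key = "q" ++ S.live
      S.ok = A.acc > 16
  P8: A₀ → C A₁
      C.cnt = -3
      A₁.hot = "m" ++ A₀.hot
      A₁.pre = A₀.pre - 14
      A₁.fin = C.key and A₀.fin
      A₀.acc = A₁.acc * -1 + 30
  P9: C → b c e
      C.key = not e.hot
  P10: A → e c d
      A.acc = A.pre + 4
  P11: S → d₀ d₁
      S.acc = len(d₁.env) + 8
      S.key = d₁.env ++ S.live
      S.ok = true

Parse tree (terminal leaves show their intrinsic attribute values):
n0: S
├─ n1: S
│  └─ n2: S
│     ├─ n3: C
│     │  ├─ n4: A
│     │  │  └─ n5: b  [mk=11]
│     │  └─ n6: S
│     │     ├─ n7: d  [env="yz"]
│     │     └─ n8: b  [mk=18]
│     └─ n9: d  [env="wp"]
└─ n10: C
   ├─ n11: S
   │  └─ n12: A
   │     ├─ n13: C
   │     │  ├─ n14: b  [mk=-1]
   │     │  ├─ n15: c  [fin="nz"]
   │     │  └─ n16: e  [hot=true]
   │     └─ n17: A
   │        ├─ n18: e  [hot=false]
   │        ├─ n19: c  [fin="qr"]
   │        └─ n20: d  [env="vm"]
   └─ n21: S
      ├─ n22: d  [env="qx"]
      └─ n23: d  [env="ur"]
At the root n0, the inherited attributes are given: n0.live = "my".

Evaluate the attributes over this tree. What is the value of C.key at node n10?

1. n0.live = "my"  [given at root]
2. n1.live = "myu"  [S₀.live ++ "u"]
3. n2.live = "rk"  ["rk"]
4. n3.cnt = 0  [0]
5. n4.hot = "pk"  ["pk"]
6. n4.pre = 19  [19]
7. n4.fin = true  [C.cnt > -1]
8. n5.mk = 11  [terminal]
9. n4.acc = -7  [(if A.fin then b.mk else A.pre) - 18]
10. n6.live = "my"  ["my"]
11. n7.env = "yz"  [terminal]
12. n8.mk = 18  [terminal]
13. n6.acc = 3  [b.mk * -1 + 21]
14. n6.key = "yyz"  ["y" ++ d.env]
15. n6.ok = true  [b.mk > 17]
16. n3.key = true  [S.ok == true]
17. n9.env = "wp"  [terminal]
18. n2.acc = 19  [19]
19. n2.key = "rk"  [if C.key then S.live else "v"]
20. n2.ok = true  [C.key == true]
21. n1.acc = -5  [-5]
22. n1.key = "myurk"  [S₀.live ++ S₁.key]
23. n1.ok = false  [not S₁.ok]
24. n10.cnt = -9  [S₁.acc - 4]
25. n11.live = "um"  ["um"]
26. n12.hot = "mum"  ["m" ++ S.live]
27. n12.pre = 23  [len(S.live) + 21]
28. n12.fin = false  [false]
29. n13.cnt = -3  [-3]
30. n14.mk = -1  [terminal]
31. n15.fin = "nz"  [terminal]
32. n16.hot = true  [terminal]
33. n13.key = false  [not e.hot]
34. n17.hot = "mmum"  ["m" ++ A₀.hot]
35. n17.pre = 9  [A₀.pre - 14]
36. n17.fin = false  [C.key and A₀.fin]
37. n18.hot = false  [terminal]
38. n19.fin = "qr"  [terminal]
39. n20.env = "vm"  [terminal]
40. n17.acc = 13  [A.pre + 4]
41. n12.acc = 17  [A₁.acc * -1 + 30]
42. n11.acc = 20  [A.acc * -1 + 37]
43. n11.key = "qum"  ["q" ++ S.live]
44. n11.ok = true  [A.acc > 16]
45. n21.live = "pqum"  ["p" ++ S₀.key]
46. n22.env = "qx"  [terminal]
47. n23.env = "ur"  [terminal]
48. n21.acc = 10  [len(d₁.env) + 8]
49. n21.key = "urpqum"  [d₁.env ++ S.live]
50. n21.ok = true  [true]
51. n10.key = true  [S₀.acc > 19]
52. n0.acc = -3  [S₁.acc + 2]
53. n0.key = "zmy"  ["z" ++ S₀.live]
54. n0.ok = false  [C.key and S₁.ok]

true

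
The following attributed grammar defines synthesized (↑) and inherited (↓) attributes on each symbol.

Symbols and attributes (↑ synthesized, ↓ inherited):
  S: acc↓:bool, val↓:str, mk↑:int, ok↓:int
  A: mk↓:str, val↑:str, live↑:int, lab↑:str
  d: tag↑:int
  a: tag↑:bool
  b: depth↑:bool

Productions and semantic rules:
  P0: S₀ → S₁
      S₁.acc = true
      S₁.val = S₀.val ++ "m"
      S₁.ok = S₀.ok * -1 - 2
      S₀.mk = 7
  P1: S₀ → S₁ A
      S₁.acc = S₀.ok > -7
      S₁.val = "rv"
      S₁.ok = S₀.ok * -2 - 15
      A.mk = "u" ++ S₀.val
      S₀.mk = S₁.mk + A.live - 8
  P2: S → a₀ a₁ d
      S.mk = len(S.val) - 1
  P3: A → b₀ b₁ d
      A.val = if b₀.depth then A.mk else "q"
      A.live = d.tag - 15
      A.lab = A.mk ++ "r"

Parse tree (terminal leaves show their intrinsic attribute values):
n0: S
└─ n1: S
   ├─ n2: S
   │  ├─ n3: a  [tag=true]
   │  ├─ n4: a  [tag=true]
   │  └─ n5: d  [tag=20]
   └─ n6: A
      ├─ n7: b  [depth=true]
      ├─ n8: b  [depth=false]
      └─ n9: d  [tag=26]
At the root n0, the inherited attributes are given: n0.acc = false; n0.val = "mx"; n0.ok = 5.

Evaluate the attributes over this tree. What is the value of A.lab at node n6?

1. n0.acc = false  [given at root]
2. n0.val = "mx"  [given at root]
3. n0.ok = 5  [given at root]
4. n1.acc = true  [true]
5. n1.val = "mxm"  [S₀.val ++ "m"]
6. n1.ok = -7  [S₀.ok * -1 - 2]
7. n2.acc = false  [S₀.ok > -7]
8. n2.val = "rv"  ["rv"]
9. n2.ok = -1  [S₀.ok * -2 - 15]
10. n3.tag = true  [terminal]
11. n4.tag = true  [terminal]
12. n5.tag = 20  [terminal]
13. n2.mk = 1  [len(S.val) - 1]
14. n6.mk = "umxm"  ["u" ++ S₀.val]
15. n7.depth = true  [terminal]
16. n8.depth = false  [terminal]
17. n9.tag = 26  [terminal]
18. n6.val = "umxm"  [if b₀.depth then A.mk else "q"]
19. n6.live = 11  [d.tag - 15]
20. n6.lab = "umxmr"  [A.mk ++ "r"]
21. n1.mk = 4  [S₁.mk + A.live - 8]
22. n0.mk = 7  [7]

"umxmr"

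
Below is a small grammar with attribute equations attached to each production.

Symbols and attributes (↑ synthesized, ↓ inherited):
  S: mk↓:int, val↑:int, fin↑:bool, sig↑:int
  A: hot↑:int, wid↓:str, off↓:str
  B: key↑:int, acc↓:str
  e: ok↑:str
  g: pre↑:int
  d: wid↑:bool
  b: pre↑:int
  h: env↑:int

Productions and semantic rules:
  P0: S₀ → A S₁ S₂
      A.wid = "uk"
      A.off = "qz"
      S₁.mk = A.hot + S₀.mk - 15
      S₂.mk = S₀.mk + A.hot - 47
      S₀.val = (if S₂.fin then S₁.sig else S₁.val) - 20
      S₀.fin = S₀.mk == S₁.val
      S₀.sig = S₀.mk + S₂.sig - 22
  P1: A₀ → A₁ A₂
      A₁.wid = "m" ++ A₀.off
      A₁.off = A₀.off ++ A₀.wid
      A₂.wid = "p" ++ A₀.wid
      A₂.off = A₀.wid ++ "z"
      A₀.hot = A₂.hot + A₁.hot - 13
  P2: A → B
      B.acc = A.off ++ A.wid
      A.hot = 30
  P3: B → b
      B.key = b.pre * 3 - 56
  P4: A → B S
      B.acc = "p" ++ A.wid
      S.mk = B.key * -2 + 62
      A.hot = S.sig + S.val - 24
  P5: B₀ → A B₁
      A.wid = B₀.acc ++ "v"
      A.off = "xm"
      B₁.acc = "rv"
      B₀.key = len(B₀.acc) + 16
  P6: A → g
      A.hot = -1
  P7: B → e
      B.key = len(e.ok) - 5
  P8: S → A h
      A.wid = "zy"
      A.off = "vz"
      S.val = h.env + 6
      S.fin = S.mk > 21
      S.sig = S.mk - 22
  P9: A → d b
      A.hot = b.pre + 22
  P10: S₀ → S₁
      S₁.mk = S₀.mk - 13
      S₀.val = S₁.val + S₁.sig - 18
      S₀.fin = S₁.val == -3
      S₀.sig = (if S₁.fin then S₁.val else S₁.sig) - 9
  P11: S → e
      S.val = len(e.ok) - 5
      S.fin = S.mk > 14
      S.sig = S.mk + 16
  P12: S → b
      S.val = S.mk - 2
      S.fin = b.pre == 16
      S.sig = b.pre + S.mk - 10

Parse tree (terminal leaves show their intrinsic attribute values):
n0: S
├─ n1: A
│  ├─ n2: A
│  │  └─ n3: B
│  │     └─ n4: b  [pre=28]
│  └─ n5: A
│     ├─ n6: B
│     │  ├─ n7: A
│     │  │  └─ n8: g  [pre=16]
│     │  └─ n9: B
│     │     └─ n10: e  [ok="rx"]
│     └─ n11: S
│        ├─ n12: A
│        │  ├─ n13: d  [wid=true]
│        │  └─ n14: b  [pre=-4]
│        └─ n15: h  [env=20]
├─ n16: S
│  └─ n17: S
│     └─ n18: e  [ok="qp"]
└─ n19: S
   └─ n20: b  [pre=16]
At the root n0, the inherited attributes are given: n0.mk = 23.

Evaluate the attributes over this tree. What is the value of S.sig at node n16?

21

1. n0.mk = 23  [given at root]
2. n1.wid = "uk"  ["uk"]
3. n1.off = "qz"  ["qz"]
4. n2.wid = "mqz"  ["m" ++ A₀.off]
5. n2.off = "qzuk"  [A₀.off ++ A₀.wid]
6. n3.acc = "qzukmqz"  [A.off ++ A.wid]
7. n4.pre = 28  [terminal]
8. n3.key = 28  [b.pre * 3 - 56]
9. n2.hot = 30  [30]
10. n5.wid = "puk"  ["p" ++ A₀.wid]
11. n5.off = "ukz"  [A₀.wid ++ "z"]
12. n6.acc = "ppuk"  ["p" ++ A.wid]
13. n7.wid = "ppukv"  [B₀.acc ++ "v"]
14. n7.off = "xm"  ["xm"]
15. n8.pre = 16  [terminal]
16. n7.hot = -1  [-1]
17. n9.acc = "rv"  ["rv"]
18. n10.ok = "rx"  [terminal]
19. n9.key = -3  [len(e.ok) - 5]
20. n6.key = 20  [len(B₀.acc) + 16]
21. n11.mk = 22  [B.key * -2 + 62]
22. n12.wid = "zy"  ["zy"]
23. n12.off = "vz"  ["vz"]
24. n13.wid = true  [terminal]
25. n14.pre = -4  [terminal]
26. n12.hot = 18  [b.pre + 22]
27. n15.env = 20  [terminal]
28. n11.val = 26  [h.env + 6]
29. n11.fin = true  [S.mk > 21]
30. n11.sig = 0  [S.mk - 22]
31. n5.hot = 2  [S.sig + S.val - 24]
32. n1.hot = 19  [A₂.hot + A₁.hot - 13]
33. n16.mk = 27  [A.hot + S₀.mk - 15]
34. n17.mk = 14  [S₀.mk - 13]
35. n18.ok = "qp"  [terminal]
36. n17.val = -3  [len(e.ok) - 5]
37. n17.fin = false  [S.mk > 14]
38. n17.sig = 30  [S.mk + 16]
39. n16.val = 9  [S₁.val + S₁.sig - 18]
40. n16.fin = true  [S₁.val == -3]
41. n16.sig = 21  [(if S₁.fin then S₁.val else S₁.sig) - 9]
42. n19.mk = -5  [S₀.mk + A.hot - 47]
43. n20.pre = 16  [terminal]
44. n19.val = -7  [S.mk - 2]
45. n19.fin = true  [b.pre == 16]
46. n19.sig = 1  [b.pre + S.mk - 10]
47. n0.val = 1  [(if S₂.fin then S₁.sig else S₁.val) - 20]
48. n0.fin = false  [S₀.mk == S₁.val]
49. n0.sig = 2  [S₀.mk + S₂.sig - 22]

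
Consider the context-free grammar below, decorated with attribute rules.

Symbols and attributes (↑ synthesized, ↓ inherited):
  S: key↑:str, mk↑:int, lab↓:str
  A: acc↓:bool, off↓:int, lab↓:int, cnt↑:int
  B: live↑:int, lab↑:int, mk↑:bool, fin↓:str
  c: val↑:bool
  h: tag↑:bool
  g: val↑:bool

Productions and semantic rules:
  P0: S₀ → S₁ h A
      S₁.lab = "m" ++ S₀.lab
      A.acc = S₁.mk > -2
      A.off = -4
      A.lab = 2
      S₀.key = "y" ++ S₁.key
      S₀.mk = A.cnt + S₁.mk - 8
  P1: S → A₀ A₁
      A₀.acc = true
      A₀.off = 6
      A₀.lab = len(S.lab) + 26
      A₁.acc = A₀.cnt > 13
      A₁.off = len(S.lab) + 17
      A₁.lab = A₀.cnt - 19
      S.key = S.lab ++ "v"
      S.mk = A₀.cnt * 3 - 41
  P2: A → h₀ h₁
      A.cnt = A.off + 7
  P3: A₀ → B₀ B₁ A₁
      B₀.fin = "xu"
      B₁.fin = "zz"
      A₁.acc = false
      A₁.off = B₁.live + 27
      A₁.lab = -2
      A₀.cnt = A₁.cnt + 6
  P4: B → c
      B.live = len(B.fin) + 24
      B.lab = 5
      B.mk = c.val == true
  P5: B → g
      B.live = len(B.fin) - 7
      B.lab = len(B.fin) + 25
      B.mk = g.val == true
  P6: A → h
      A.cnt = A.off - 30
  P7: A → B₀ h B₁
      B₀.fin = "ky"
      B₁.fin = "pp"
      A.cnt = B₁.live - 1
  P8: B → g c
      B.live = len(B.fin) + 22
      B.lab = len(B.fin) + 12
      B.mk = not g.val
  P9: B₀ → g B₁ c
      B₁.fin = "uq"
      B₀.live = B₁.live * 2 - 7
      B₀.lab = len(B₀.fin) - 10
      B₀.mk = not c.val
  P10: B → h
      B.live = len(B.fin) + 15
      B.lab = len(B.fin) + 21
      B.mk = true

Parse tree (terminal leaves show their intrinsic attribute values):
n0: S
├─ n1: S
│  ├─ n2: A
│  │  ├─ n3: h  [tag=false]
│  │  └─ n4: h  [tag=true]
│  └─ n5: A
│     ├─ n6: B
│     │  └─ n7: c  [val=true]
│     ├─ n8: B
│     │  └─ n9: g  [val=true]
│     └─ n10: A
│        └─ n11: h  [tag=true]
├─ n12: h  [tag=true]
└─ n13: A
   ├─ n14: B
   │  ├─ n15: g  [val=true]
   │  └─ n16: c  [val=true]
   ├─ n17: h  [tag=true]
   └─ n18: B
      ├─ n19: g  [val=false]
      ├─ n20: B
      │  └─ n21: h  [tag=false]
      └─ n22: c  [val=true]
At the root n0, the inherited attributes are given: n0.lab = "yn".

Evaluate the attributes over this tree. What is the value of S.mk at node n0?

1. n0.lab = "yn"  [given at root]
2. n1.lab = "myn"  ["m" ++ S₀.lab]
3. n2.acc = true  [true]
4. n2.off = 6  [6]
5. n2.lab = 29  [len(S.lab) + 26]
6. n3.tag = false  [terminal]
7. n4.tag = true  [terminal]
8. n2.cnt = 13  [A.off + 7]
9. n5.acc = false  [A₀.cnt > 13]
10. n5.off = 20  [len(S.lab) + 17]
11. n5.lab = -6  [A₀.cnt - 19]
12. n6.fin = "xu"  ["xu"]
13. n7.val = true  [terminal]
14. n6.live = 26  [len(B.fin) + 24]
15. n6.lab = 5  [5]
16. n6.mk = true  [c.val == true]
17. n8.fin = "zz"  ["zz"]
18. n9.val = true  [terminal]
19. n8.live = -5  [len(B.fin) - 7]
20. n8.lab = 27  [len(B.fin) + 25]
21. n8.mk = true  [g.val == true]
22. n10.acc = false  [false]
23. n10.off = 22  [B₁.live + 27]
24. n10.lab = -2  [-2]
25. n11.tag = true  [terminal]
26. n10.cnt = -8  [A.off - 30]
27. n5.cnt = -2  [A₁.cnt + 6]
28. n1.key = "mynv"  [S.lab ++ "v"]
29. n1.mk = -2  [A₀.cnt * 3 - 41]
30. n12.tag = true  [terminal]
31. n13.acc = false  [S₁.mk > -2]
32. n13.off = -4  [-4]
33. n13.lab = 2  [2]
34. n14.fin = "ky"  ["ky"]
35. n15.val = true  [terminal]
36. n16.val = true  [terminal]
37. n14.live = 24  [len(B.fin) + 22]
38. n14.lab = 14  [len(B.fin) + 12]
39. n14.mk = false  [not g.val]
40. n17.tag = true  [terminal]
41. n18.fin = "pp"  ["pp"]
42. n19.val = false  [terminal]
43. n20.fin = "uq"  ["uq"]
44. n21.tag = false  [terminal]
45. n20.live = 17  [len(B.fin) + 15]
46. n20.lab = 23  [len(B.fin) + 21]
47. n20.mk = true  [true]
48. n22.val = true  [terminal]
49. n18.live = 27  [B₁.live * 2 - 7]
50. n18.lab = -8  [len(B₀.fin) - 10]
51. n18.mk = false  [not c.val]
52. n13.cnt = 26  [B₁.live - 1]
53. n0.key = "ymynv"  ["y" ++ S₁.key]
54. n0.mk = 16  [A.cnt + S₁.mk - 8]

16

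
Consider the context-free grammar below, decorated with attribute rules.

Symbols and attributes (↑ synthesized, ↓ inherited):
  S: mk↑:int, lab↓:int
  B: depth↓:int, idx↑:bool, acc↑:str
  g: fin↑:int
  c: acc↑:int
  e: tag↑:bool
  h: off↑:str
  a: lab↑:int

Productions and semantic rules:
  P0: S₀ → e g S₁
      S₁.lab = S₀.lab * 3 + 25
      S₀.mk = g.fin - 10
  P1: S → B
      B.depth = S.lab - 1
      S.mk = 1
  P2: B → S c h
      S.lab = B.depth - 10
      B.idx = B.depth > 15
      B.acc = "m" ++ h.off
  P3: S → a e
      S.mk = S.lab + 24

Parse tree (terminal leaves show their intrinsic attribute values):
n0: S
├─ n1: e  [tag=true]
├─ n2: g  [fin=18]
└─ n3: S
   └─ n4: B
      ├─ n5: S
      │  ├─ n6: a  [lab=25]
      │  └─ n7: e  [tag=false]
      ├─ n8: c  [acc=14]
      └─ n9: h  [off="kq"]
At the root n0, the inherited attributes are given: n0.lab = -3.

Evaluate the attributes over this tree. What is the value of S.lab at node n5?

1. n0.lab = -3  [given at root]
2. n1.tag = true  [terminal]
3. n2.fin = 18  [terminal]
4. n3.lab = 16  [S₀.lab * 3 + 25]
5. n4.depth = 15  [S.lab - 1]
6. n5.lab = 5  [B.depth - 10]
7. n6.lab = 25  [terminal]
8. n7.tag = false  [terminal]
9. n5.mk = 29  [S.lab + 24]
10. n8.acc = 14  [terminal]
11. n9.off = "kq"  [terminal]
12. n4.idx = false  [B.depth > 15]
13. n4.acc = "mkq"  ["m" ++ h.off]
14. n3.mk = 1  [1]
15. n0.mk = 8  [g.fin - 10]

5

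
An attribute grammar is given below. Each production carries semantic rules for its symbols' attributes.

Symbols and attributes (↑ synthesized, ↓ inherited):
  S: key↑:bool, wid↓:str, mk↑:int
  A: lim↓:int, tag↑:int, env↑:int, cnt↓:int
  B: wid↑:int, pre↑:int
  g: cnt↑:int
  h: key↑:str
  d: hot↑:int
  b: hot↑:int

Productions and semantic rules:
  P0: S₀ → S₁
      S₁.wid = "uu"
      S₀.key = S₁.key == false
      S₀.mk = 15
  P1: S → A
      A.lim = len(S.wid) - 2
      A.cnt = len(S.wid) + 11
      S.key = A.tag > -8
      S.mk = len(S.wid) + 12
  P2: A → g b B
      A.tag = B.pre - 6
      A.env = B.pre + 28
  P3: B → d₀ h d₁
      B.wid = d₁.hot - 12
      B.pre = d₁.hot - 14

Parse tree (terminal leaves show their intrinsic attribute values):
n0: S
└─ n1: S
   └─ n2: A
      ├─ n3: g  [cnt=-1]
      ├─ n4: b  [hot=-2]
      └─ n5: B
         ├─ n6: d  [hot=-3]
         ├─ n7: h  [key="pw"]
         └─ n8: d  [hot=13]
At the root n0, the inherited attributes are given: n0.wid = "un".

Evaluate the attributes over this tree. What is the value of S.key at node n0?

false

1. n0.wid = "un"  [given at root]
2. n1.wid = "uu"  ["uu"]
3. n2.lim = 0  [len(S.wid) - 2]
4. n2.cnt = 13  [len(S.wid) + 11]
5. n3.cnt = -1  [terminal]
6. n4.hot = -2  [terminal]
7. n6.hot = -3  [terminal]
8. n7.key = "pw"  [terminal]
9. n8.hot = 13  [terminal]
10. n5.wid = 1  [d₁.hot - 12]
11. n5.pre = -1  [d₁.hot - 14]
12. n2.tag = -7  [B.pre - 6]
13. n2.env = 27  [B.pre + 28]
14. n1.key = true  [A.tag > -8]
15. n1.mk = 14  [len(S.wid) + 12]
16. n0.key = false  [S₁.key == false]
17. n0.mk = 15  [15]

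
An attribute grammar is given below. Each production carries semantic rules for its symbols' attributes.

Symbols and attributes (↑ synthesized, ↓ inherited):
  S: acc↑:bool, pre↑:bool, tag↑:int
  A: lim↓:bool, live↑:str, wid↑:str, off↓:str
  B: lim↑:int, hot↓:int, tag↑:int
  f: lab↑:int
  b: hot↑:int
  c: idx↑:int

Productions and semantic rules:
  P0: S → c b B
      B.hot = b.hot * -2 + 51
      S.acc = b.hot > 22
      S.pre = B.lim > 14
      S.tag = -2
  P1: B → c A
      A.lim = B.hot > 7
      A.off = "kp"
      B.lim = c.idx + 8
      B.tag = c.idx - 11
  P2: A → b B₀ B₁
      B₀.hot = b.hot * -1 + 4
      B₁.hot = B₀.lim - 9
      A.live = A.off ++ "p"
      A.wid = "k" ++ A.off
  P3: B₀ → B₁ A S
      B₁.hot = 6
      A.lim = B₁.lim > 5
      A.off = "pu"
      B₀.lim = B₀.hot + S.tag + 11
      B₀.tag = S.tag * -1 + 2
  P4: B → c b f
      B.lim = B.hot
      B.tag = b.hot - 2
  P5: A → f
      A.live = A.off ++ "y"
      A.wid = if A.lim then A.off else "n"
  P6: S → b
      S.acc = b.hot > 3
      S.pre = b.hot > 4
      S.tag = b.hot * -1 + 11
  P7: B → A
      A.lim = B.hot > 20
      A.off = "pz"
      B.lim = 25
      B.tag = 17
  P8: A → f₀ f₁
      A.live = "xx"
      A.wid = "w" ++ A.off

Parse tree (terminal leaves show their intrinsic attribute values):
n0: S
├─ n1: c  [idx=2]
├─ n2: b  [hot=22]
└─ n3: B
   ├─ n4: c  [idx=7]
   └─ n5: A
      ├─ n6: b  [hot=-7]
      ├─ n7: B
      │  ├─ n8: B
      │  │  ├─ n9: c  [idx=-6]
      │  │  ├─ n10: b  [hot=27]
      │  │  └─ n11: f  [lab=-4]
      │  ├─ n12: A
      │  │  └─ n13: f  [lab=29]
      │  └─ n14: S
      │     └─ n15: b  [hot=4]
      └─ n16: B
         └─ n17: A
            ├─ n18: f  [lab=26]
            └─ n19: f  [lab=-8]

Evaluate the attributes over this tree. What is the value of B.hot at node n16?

20

1. n1.idx = 2  [terminal]
2. n2.hot = 22  [terminal]
3. n3.hot = 7  [b.hot * -2 + 51]
4. n4.idx = 7  [terminal]
5. n5.lim = false  [B.hot > 7]
6. n5.off = "kp"  ["kp"]
7. n6.hot = -7  [terminal]
8. n7.hot = 11  [b.hot * -1 + 4]
9. n8.hot = 6  [6]
10. n9.idx = -6  [terminal]
11. n10.hot = 27  [terminal]
12. n11.lab = -4  [terminal]
13. n8.lim = 6  [B.hot]
14. n8.tag = 25  [b.hot - 2]
15. n12.lim = true  [B₁.lim > 5]
16. n12.off = "pu"  ["pu"]
17. n13.lab = 29  [terminal]
18. n12.live = "puy"  [A.off ++ "y"]
19. n12.wid = "pu"  [if A.lim then A.off else "n"]
20. n15.hot = 4  [terminal]
21. n14.acc = true  [b.hot > 3]
22. n14.pre = false  [b.hot > 4]
23. n14.tag = 7  [b.hot * -1 + 11]
24. n7.lim = 29  [B₀.hot + S.tag + 11]
25. n7.tag = -5  [S.tag * -1 + 2]
26. n16.hot = 20  [B₀.lim - 9]
27. n17.lim = false  [B.hot > 20]
28. n17.off = "pz"  ["pz"]
29. n18.lab = 26  [terminal]
30. n19.lab = -8  [terminal]
31. n17.live = "xx"  ["xx"]
32. n17.wid = "wpz"  ["w" ++ A.off]
33. n16.lim = 25  [25]
34. n16.tag = 17  [17]
35. n5.live = "kpp"  [A.off ++ "p"]
36. n5.wid = "kkp"  ["k" ++ A.off]
37. n3.lim = 15  [c.idx + 8]
38. n3.tag = -4  [c.idx - 11]
39. n0.acc = false  [b.hot > 22]
40. n0.pre = true  [B.lim > 14]
41. n0.tag = -2  [-2]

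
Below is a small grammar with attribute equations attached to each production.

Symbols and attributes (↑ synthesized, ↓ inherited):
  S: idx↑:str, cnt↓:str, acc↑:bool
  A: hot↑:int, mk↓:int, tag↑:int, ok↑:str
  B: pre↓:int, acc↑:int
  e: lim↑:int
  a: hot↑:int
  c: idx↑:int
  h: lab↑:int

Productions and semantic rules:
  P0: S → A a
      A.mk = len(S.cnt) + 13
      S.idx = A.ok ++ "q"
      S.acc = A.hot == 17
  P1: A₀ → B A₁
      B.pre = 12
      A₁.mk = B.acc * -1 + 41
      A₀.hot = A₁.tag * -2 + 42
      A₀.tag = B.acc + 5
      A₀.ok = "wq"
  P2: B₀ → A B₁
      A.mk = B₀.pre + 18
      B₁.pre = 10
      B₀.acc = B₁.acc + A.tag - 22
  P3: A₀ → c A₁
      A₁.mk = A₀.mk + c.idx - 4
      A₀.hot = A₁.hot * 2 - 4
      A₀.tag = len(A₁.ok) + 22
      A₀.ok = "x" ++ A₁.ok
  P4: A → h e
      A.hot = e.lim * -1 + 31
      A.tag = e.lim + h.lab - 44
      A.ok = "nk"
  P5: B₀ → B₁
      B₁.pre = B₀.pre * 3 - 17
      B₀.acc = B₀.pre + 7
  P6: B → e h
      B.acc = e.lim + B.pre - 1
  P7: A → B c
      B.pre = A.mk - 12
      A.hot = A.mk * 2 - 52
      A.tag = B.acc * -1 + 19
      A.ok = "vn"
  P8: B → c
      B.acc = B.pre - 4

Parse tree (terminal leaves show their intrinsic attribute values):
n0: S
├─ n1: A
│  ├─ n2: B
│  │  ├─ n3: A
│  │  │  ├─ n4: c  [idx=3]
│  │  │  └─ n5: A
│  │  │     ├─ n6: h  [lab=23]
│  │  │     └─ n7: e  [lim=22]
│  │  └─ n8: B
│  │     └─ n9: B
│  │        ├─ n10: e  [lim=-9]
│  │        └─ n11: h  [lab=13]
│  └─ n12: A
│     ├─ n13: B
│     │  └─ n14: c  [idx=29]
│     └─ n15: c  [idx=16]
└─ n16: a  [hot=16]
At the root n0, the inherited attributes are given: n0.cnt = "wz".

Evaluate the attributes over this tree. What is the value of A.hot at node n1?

1. n0.cnt = "wz"  [given at root]
2. n1.mk = 15  [len(S.cnt) + 13]
3. n2.pre = 12  [12]
4. n3.mk = 30  [B₀.pre + 18]
5. n4.idx = 3  [terminal]
6. n5.mk = 29  [A₀.mk + c.idx - 4]
7. n6.lab = 23  [terminal]
8. n7.lim = 22  [terminal]
9. n5.hot = 9  [e.lim * -1 + 31]
10. n5.tag = 1  [e.lim + h.lab - 44]
11. n5.ok = "nk"  ["nk"]
12. n3.hot = 14  [A₁.hot * 2 - 4]
13. n3.tag = 24  [len(A₁.ok) + 22]
14. n3.ok = "xnk"  ["x" ++ A₁.ok]
15. n8.pre = 10  [10]
16. n9.pre = 13  [B₀.pre * 3 - 17]
17. n10.lim = -9  [terminal]
18. n11.lab = 13  [terminal]
19. n9.acc = 3  [e.lim + B.pre - 1]
20. n8.acc = 17  [B₀.pre + 7]
21. n2.acc = 19  [B₁.acc + A.tag - 22]
22. n12.mk = 22  [B.acc * -1 + 41]
23. n13.pre = 10  [A.mk - 12]
24. n14.idx = 29  [terminal]
25. n13.acc = 6  [B.pre - 4]
26. n15.idx = 16  [terminal]
27. n12.hot = -8  [A.mk * 2 - 52]
28. n12.tag = 13  [B.acc * -1 + 19]
29. n12.ok = "vn"  ["vn"]
30. n1.hot = 16  [A₁.tag * -2 + 42]
31. n1.tag = 24  [B.acc + 5]
32. n1.ok = "wq"  ["wq"]
33. n16.hot = 16  [terminal]
34. n0.idx = "wqq"  [A.ok ++ "q"]
35. n0.acc = false  [A.hot == 17]

16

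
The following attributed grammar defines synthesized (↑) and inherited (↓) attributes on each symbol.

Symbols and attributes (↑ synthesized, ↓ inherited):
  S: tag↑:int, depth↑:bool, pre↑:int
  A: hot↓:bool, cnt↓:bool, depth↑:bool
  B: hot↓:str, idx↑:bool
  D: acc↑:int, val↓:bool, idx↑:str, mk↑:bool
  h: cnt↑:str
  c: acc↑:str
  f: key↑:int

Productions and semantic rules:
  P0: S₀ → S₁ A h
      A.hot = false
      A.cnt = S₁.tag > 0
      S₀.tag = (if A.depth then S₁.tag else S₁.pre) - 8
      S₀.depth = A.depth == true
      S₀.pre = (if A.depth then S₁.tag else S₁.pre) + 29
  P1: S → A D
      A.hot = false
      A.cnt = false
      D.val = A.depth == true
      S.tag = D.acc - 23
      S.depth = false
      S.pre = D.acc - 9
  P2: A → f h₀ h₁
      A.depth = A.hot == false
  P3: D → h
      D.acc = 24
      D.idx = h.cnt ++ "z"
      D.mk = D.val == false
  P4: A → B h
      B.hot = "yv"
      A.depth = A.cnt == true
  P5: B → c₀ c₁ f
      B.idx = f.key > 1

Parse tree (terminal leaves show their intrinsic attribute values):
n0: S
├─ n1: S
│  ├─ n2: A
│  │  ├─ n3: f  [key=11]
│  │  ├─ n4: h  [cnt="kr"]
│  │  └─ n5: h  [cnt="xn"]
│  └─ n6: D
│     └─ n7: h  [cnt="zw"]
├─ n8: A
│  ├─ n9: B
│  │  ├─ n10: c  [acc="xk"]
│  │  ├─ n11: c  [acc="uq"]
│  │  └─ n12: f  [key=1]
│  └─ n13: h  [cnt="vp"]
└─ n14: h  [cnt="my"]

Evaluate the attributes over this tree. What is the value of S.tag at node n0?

1. n2.hot = false  [false]
2. n2.cnt = false  [false]
3. n3.key = 11  [terminal]
4. n4.cnt = "kr"  [terminal]
5. n5.cnt = "xn"  [terminal]
6. n2.depth = true  [A.hot == false]
7. n6.val = true  [A.depth == true]
8. n7.cnt = "zw"  [terminal]
9. n6.acc = 24  [24]
10. n6.idx = "zwz"  [h.cnt ++ "z"]
11. n6.mk = false  [D.val == false]
12. n1.tag = 1  [D.acc - 23]
13. n1.depth = false  [false]
14. n1.pre = 15  [D.acc - 9]
15. n8.hot = false  [false]
16. n8.cnt = true  [S₁.tag > 0]
17. n9.hot = "yv"  ["yv"]
18. n10.acc = "xk"  [terminal]
19. n11.acc = "uq"  [terminal]
20. n12.key = 1  [terminal]
21. n9.idx = false  [f.key > 1]
22. n13.cnt = "vp"  [terminal]
23. n8.depth = true  [A.cnt == true]
24. n14.cnt = "my"  [terminal]
25. n0.tag = -7  [(if A.depth then S₁.tag else S₁.pre) - 8]
26. n0.depth = true  [A.depth == true]
27. n0.pre = 30  [(if A.depth then S₁.tag else S₁.pre) + 29]

-7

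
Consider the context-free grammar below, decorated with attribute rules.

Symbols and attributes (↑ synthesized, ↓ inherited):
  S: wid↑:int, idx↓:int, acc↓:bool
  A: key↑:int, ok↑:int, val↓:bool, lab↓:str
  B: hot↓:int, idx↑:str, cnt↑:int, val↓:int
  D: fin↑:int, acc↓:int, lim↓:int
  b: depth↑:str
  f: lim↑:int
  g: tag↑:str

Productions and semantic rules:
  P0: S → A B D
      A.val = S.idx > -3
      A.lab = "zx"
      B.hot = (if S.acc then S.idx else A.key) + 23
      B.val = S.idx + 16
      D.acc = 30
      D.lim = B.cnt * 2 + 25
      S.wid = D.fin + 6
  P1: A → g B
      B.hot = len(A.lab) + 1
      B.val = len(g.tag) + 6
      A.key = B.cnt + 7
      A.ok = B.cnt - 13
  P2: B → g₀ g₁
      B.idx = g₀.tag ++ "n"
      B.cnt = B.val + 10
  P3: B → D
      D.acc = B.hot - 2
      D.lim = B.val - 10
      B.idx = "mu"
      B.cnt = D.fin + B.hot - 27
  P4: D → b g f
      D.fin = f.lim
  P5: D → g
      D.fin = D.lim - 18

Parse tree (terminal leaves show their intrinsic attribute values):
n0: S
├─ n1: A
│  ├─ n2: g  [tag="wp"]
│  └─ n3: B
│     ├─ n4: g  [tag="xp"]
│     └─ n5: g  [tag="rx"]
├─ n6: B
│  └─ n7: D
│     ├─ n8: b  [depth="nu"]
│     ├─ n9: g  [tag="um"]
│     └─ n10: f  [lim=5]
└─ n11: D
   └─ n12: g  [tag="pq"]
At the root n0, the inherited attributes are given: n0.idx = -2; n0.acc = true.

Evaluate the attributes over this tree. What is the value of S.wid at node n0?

1. n0.idx = -2  [given at root]
2. n0.acc = true  [given at root]
3. n1.val = true  [S.idx > -3]
4. n1.lab = "zx"  ["zx"]
5. n2.tag = "wp"  [terminal]
6. n3.hot = 3  [len(A.lab) + 1]
7. n3.val = 8  [len(g.tag) + 6]
8. n4.tag = "xp"  [terminal]
9. n5.tag = "rx"  [terminal]
10. n3.idx = "xpn"  [g₀.tag ++ "n"]
11. n3.cnt = 18  [B.val + 10]
12. n1.key = 25  [B.cnt + 7]
13. n1.ok = 5  [B.cnt - 13]
14. n6.hot = 21  [(if S.acc then S.idx else A.key) + 23]
15. n6.val = 14  [S.idx + 16]
16. n7.acc = 19  [B.hot - 2]
17. n7.lim = 4  [B.val - 10]
18. n8.depth = "nu"  [terminal]
19. n9.tag = "um"  [terminal]
20. n10.lim = 5  [terminal]
21. n7.fin = 5  [f.lim]
22. n6.idx = "mu"  ["mu"]
23. n6.cnt = -1  [D.fin + B.hot - 27]
24. n11.acc = 30  [30]
25. n11.lim = 23  [B.cnt * 2 + 25]
26. n12.tag = "pq"  [terminal]
27. n11.fin = 5  [D.lim - 18]
28. n0.wid = 11  [D.fin + 6]

11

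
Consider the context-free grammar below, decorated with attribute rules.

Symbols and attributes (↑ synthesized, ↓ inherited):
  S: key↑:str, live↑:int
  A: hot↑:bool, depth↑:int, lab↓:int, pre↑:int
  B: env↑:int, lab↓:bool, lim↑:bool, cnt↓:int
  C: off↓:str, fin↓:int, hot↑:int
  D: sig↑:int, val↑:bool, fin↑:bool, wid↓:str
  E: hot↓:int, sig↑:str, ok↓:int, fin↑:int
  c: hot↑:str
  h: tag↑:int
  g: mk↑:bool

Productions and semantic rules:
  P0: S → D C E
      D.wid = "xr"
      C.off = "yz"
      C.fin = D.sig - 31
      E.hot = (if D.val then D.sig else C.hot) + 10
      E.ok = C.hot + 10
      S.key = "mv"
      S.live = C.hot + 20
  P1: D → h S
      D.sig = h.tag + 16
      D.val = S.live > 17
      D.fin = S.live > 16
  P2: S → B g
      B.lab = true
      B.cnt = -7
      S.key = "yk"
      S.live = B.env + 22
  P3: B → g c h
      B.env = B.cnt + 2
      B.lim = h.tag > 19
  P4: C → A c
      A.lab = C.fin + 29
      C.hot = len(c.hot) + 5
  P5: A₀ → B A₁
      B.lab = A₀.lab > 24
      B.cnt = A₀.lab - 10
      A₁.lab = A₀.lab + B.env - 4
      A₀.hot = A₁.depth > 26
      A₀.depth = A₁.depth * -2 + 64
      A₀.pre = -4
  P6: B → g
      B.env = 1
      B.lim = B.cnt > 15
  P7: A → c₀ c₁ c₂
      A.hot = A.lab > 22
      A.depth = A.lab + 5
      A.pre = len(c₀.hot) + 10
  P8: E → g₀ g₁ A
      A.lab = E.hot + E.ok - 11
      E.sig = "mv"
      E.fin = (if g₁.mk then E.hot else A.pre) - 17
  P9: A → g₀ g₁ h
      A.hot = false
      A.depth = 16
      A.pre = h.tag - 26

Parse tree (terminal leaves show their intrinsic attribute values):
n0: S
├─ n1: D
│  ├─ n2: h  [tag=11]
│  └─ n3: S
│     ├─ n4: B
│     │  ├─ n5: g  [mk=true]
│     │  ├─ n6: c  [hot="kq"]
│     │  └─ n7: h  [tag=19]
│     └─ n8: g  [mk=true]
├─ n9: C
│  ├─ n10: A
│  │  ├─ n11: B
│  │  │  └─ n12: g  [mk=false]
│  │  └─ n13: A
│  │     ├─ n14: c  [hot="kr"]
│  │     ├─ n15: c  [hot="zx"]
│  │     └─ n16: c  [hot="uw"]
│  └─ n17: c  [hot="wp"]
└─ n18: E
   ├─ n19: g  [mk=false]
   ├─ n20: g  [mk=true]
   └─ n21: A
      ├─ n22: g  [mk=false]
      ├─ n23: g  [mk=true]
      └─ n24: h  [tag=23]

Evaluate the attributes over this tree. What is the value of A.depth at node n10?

1. n1.wid = "xr"  ["xr"]
2. n2.tag = 11  [terminal]
3. n4.lab = true  [true]
4. n4.cnt = -7  [-7]
5. n5.mk = true  [terminal]
6. n6.hot = "kq"  [terminal]
7. n7.tag = 19  [terminal]
8. n4.env = -5  [B.cnt + 2]
9. n4.lim = false  [h.tag > 19]
10. n8.mk = true  [terminal]
11. n3.key = "yk"  ["yk"]
12. n3.live = 17  [B.env + 22]
13. n1.sig = 27  [h.tag + 16]
14. n1.val = false  [S.live > 17]
15. n1.fin = true  [S.live > 16]
16. n9.off = "yz"  ["yz"]
17. n9.fin = -4  [D.sig - 31]
18. n10.lab = 25  [C.fin + 29]
19. n11.lab = true  [A₀.lab > 24]
20. n11.cnt = 15  [A₀.lab - 10]
21. n12.mk = false  [terminal]
22. n11.env = 1  [1]
23. n11.lim = false  [B.cnt > 15]
24. n13.lab = 22  [A₀.lab + B.env - 4]
25. n14.hot = "kr"  [terminal]
26. n15.hot = "zx"  [terminal]
27. n16.hot = "uw"  [terminal]
28. n13.hot = false  [A.lab > 22]
29. n13.depth = 27  [A.lab + 5]
30. n13.pre = 12  [len(c₀.hot) + 10]
31. n10.hot = true  [A₁.depth > 26]
32. n10.depth = 10  [A₁.depth * -2 + 64]
33. n10.pre = -4  [-4]
34. n17.hot = "wp"  [terminal]
35. n9.hot = 7  [len(c.hot) + 5]
36. n18.hot = 17  [(if D.val then D.sig else C.hot) + 10]
37. n18.ok = 17  [C.hot + 10]
38. n19.mk = false  [terminal]
39. n20.mk = true  [terminal]
40. n21.lab = 23  [E.hot + E.ok - 11]
41. n22.mk = false  [terminal]
42. n23.mk = true  [terminal]
43. n24.tag = 23  [terminal]
44. n21.hot = false  [false]
45. n21.depth = 16  [16]
46. n21.pre = -3  [h.tag - 26]
47. n18.sig = "mv"  ["mv"]
48. n18.fin = 0  [(if g₁.mk then E.hot else A.pre) - 17]
49. n0.key = "mv"  ["mv"]
50. n0.live = 27  [C.hot + 20]

10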